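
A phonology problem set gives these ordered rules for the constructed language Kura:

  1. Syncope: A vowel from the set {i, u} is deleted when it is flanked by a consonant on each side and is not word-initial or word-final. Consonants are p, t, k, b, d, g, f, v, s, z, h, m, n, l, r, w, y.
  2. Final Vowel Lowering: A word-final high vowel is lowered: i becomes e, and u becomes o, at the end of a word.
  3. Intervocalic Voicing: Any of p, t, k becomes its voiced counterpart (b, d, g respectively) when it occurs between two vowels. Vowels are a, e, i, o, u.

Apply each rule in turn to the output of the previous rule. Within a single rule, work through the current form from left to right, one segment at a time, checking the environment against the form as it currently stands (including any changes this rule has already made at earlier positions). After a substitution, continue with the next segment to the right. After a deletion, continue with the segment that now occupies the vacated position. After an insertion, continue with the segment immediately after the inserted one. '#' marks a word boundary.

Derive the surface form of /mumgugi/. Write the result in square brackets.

[mmgge]

1 Syncope: [mumgugi] → [mmggi]
2 Final Vowel Lowering: [mmggi] → [mmgge]
3 Intervocalic Voicing: no change — [mmgge]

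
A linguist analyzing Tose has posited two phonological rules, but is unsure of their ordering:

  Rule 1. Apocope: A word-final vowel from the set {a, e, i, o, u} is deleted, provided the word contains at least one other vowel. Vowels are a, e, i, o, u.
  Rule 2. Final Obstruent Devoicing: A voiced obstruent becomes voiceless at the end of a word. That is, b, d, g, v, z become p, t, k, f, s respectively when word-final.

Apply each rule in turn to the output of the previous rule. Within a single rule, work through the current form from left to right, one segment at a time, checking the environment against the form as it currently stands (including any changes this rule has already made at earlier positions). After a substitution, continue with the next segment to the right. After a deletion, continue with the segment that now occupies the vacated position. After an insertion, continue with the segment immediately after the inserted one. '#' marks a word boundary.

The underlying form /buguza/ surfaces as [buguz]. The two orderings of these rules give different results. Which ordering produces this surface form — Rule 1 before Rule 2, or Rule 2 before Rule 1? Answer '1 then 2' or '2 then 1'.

Order 1 then 2:
  1 Apocope: [buguza] → [buguz]
  2 Final Obstruent Devoicing: [buguz] → [bugus]
  result: [bugus]
Order 2 then 1:
  2 Final Obstruent Devoicing: no change — [buguza]
  1 Apocope: [buguza] → [buguz]
  result: [buguz]

2 then 1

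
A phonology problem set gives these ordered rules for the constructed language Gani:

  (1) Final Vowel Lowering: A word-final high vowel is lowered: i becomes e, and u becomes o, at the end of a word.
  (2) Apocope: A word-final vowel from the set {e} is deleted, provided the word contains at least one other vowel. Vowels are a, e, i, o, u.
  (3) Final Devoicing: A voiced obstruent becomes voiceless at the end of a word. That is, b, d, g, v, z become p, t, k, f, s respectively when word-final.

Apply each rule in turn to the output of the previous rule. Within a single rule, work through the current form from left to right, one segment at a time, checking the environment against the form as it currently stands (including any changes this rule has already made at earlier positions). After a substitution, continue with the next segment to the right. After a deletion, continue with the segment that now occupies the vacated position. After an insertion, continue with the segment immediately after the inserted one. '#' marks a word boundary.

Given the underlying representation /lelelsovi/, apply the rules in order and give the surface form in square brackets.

(1) Final Vowel Lowering: [lelelsovi] → [lelelsove]
(2) Apocope: [lelelsove] → [lelelsov]
(3) Final Devoicing: [lelelsov] → [lelelsof]

[lelelsof]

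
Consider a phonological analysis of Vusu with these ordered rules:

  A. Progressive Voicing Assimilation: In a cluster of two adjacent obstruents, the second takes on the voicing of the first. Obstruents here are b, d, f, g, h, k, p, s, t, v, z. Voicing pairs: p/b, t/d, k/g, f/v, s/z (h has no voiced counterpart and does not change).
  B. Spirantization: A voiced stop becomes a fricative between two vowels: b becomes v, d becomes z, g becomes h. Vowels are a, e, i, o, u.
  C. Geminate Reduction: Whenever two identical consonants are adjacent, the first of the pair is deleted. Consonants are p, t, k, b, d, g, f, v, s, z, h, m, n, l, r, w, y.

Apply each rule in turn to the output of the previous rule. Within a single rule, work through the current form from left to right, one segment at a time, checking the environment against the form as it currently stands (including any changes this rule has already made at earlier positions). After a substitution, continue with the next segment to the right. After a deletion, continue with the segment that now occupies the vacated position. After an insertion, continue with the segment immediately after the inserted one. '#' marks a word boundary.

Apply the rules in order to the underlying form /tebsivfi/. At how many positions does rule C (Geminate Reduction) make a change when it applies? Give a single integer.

1

A Progressive Voicing Assimilation: [tebsivfi] → [tebzivvi]
B Spirantization: no change — [tebzivvi]
C Geminate Reduction: [tebzivvi] → [tebzivi]
Rule C changed 1 position(s).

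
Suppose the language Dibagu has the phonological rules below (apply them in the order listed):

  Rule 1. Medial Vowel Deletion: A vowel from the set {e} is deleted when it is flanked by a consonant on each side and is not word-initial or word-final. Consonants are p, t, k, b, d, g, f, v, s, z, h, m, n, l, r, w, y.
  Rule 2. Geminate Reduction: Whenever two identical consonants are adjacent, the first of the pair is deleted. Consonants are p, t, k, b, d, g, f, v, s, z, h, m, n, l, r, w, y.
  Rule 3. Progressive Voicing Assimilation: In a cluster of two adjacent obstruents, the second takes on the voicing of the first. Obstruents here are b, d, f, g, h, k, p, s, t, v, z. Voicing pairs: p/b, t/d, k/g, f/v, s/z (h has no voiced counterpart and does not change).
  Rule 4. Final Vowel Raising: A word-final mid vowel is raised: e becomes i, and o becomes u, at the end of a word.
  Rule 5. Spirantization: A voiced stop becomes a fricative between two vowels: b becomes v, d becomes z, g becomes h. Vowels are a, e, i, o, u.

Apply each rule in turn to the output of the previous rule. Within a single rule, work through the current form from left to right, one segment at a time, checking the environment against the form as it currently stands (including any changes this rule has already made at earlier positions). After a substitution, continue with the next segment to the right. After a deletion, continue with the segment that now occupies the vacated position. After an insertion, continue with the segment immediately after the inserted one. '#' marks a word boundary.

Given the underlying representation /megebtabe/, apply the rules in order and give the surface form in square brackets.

[mgbdavi]

Rule 1 Medial Vowel Deletion: [megebtabe] → [mgbtabe]
Rule 2 Geminate Reduction: no change — [mgbtabe]
Rule 3 Progressive Voicing Assimilation: [mgbtabe] → [mgbdabe]
Rule 4 Final Vowel Raising: [mgbdabe] → [mgbdabi]
Rule 5 Spirantization: [mgbdabi] → [mgbdavi]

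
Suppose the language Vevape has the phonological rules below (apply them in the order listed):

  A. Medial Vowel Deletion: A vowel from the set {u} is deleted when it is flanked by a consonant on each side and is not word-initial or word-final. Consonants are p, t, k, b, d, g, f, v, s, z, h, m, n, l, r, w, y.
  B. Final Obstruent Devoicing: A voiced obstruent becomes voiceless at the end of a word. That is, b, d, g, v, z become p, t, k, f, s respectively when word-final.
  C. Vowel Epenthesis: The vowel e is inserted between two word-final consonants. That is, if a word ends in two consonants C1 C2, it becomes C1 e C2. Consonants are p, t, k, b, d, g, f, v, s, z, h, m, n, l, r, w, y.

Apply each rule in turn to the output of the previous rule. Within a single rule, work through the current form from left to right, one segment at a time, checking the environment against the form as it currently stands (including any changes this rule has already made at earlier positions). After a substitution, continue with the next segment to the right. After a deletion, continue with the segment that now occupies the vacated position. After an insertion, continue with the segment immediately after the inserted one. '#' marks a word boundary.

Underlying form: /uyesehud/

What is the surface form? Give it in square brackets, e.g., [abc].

A Medial Vowel Deletion: [uyesehud] → [uyesehd]
B Final Obstruent Devoicing: [uyesehd] → [uyeseht]
C Vowel Epenthesis: [uyeseht] → [uyesehet]

[uyesehet]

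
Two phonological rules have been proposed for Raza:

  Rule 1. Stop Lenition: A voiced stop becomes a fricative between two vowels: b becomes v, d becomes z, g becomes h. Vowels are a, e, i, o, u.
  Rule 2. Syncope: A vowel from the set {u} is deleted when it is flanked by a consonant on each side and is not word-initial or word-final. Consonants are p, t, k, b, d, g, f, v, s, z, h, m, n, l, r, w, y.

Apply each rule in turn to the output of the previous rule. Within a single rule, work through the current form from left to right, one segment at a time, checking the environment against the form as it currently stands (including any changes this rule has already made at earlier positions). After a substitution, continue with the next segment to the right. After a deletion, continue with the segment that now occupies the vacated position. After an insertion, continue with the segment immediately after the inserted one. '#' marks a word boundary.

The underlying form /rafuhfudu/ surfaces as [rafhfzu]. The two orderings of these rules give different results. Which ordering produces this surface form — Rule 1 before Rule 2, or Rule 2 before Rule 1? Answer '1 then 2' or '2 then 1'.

Order 1 then 2:
  1 Stop Lenition: [rafuhfudu] → [rafuhfuzu]
  2 Syncope: [rafuhfuzu] → [rafhfzu]
  result: [rafhfzu]
Order 2 then 1:
  2 Syncope: [rafuhfudu] → [rafhfdu]
  1 Stop Lenition: no change — [rafhfdu]
  result: [rafhfdu]

1 then 2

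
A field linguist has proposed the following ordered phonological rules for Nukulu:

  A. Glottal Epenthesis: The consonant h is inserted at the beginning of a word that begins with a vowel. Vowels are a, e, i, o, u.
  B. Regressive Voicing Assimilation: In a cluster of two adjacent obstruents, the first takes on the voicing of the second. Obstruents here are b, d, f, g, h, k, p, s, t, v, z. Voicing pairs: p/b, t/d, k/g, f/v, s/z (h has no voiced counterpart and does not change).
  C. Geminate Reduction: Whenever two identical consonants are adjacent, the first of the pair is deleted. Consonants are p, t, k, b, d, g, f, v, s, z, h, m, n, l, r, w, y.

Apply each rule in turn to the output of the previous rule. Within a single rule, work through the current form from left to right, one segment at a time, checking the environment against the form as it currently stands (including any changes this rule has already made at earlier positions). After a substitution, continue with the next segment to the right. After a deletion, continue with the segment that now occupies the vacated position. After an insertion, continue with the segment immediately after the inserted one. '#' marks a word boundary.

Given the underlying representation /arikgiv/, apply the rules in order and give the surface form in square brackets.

A Glottal Epenthesis: [arikgiv] → [harikgiv]
B Regressive Voicing Assimilation: [harikgiv] → [hariggiv]
C Geminate Reduction: [hariggiv] → [harigiv]

[harigiv]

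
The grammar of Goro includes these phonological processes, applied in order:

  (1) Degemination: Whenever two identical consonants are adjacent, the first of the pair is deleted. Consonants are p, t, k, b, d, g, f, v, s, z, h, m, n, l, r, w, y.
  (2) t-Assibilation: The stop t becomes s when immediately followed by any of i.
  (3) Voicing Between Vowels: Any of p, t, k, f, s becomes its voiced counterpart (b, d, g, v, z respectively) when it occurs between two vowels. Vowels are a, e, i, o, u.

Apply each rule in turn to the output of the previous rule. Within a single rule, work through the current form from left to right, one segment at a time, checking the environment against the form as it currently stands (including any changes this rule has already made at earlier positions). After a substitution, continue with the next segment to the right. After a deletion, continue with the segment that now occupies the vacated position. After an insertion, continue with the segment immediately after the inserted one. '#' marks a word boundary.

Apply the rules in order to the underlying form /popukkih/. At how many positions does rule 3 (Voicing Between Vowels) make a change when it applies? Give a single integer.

(1) Degemination: [popukkih] → [popukih]
(2) t-Assibilation: no change — [popukih]
(3) Voicing Between Vowels: [popukih] → [pobugih]
Rule 3 changed 2 position(s).

2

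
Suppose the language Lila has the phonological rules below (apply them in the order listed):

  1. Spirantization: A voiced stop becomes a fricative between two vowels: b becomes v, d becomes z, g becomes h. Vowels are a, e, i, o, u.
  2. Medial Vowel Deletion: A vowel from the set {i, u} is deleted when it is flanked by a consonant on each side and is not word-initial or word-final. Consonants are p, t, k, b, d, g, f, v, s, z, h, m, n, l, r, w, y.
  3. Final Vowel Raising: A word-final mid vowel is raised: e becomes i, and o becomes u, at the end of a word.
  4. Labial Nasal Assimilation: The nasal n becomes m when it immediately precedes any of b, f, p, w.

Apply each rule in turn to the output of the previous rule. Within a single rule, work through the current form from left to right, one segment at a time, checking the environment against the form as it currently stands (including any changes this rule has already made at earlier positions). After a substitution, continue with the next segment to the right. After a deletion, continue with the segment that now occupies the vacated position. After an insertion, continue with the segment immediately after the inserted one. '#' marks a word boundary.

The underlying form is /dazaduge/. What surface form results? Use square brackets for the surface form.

1 Spirantization: [dazaduge] → [dazazuhe]
2 Medial Vowel Deletion: [dazazuhe] → [dazazhe]
3 Final Vowel Raising: [dazazhe] → [dazazhi]
4 Labial Nasal Assimilation: no change — [dazazhi]

[dazazhi]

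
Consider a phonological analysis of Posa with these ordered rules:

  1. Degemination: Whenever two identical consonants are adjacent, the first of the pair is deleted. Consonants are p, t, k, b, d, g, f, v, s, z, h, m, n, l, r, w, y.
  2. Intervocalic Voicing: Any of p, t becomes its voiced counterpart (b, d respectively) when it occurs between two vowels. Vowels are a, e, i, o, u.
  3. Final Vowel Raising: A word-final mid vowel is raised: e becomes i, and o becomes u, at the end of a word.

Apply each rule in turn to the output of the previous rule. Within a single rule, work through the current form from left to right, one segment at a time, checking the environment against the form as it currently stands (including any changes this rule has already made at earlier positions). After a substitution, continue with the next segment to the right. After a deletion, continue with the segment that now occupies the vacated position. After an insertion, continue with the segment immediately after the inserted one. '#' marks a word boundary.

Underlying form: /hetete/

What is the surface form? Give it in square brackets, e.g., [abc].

1 Degemination: no change — [hetete]
2 Intervocalic Voicing: [hetete] → [hedede]
3 Final Vowel Raising: [hedede] → [hededi]

[hededi]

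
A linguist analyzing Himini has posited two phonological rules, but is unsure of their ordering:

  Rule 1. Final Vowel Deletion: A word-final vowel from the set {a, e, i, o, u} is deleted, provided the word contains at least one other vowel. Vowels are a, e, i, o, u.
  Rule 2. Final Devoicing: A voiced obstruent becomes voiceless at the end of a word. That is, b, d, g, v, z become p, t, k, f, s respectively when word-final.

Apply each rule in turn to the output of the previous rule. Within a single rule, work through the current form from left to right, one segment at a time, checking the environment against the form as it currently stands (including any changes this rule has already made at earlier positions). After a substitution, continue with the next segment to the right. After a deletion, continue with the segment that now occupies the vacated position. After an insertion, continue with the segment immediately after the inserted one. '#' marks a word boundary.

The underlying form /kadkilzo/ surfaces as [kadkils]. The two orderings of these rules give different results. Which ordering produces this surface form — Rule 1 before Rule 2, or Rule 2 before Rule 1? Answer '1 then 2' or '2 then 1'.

Order 1 then 2:
  1 Final Vowel Deletion: [kadkilzo] → [kadkilz]
  2 Final Devoicing: [kadkilz] → [kadkils]
  result: [kadkils]
Order 2 then 1:
  2 Final Devoicing: no change — [kadkilzo]
  1 Final Vowel Deletion: [kadkilzo] → [kadkilz]
  result: [kadkilz]

1 then 2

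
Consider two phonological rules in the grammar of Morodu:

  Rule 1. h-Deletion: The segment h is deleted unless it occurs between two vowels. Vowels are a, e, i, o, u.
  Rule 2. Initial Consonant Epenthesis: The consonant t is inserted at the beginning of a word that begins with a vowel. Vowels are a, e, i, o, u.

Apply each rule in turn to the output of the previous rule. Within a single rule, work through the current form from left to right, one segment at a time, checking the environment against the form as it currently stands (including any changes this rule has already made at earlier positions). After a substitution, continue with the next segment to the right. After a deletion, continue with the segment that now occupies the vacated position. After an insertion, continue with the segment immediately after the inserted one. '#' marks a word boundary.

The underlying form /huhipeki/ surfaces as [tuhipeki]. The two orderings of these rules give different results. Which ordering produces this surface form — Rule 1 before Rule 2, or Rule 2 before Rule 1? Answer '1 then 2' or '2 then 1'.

1 then 2

Order 1 then 2:
  1 h-Deletion: [huhipeki] → [uhipeki]
  2 Initial Consonant Epenthesis: [uhipeki] → [tuhipeki]
  result: [tuhipeki]
Order 2 then 1:
  2 Initial Consonant Epenthesis: no change — [huhipeki]
  1 h-Deletion: [huhipeki] → [uhipeki]
  result: [uhipeki]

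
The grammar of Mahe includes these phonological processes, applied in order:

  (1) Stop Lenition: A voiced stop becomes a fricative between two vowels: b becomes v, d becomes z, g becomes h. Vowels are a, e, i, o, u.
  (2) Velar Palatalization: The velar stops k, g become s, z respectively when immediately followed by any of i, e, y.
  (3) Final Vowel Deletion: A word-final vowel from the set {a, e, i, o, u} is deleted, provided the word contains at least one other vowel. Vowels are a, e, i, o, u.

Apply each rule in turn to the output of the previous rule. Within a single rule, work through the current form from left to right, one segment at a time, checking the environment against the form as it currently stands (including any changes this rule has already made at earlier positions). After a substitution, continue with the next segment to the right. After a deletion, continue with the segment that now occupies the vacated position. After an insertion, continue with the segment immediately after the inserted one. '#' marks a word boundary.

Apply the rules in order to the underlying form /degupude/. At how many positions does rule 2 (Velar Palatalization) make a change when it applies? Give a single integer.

0

(1) Stop Lenition: [degupude] → [dehupuze]
(2) Velar Palatalization: no change — [dehupuze]
(3) Final Vowel Deletion: [dehupuze] → [dehupuz]
Rule 2 changed 0 position(s).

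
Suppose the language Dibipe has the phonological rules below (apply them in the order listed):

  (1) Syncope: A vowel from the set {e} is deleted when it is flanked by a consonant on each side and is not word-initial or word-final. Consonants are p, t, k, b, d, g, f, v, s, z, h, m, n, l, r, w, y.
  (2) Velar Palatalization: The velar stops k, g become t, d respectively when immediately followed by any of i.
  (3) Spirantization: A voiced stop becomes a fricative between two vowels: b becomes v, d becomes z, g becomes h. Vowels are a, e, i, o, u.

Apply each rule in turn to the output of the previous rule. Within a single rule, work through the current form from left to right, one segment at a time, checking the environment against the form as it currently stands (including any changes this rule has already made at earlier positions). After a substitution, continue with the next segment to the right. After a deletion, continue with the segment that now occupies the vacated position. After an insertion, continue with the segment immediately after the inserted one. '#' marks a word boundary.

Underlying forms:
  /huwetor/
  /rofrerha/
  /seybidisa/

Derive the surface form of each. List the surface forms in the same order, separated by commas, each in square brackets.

[huwtor], [rofrrha], [sybizisa]

/huwetor/:
  (1) Syncope: [huwetor] → [huwtor]
  (2) Velar Palatalization: no change — [huwtor]
  (3) Spirantization: no change — [huwtor]
/rofrerha/:
  (1) Syncope: [rofrerha] → [rofrrha]
  (2) Velar Palatalization: no change — [rofrrha]
  (3) Spirantization: no change — [rofrrha]
/seybidisa/:
  (1) Syncope: [seybidisa] → [sybidisa]
  (2) Velar Palatalization: no change — [sybidisa]
  (3) Spirantization: [sybidisa] → [sybizisa]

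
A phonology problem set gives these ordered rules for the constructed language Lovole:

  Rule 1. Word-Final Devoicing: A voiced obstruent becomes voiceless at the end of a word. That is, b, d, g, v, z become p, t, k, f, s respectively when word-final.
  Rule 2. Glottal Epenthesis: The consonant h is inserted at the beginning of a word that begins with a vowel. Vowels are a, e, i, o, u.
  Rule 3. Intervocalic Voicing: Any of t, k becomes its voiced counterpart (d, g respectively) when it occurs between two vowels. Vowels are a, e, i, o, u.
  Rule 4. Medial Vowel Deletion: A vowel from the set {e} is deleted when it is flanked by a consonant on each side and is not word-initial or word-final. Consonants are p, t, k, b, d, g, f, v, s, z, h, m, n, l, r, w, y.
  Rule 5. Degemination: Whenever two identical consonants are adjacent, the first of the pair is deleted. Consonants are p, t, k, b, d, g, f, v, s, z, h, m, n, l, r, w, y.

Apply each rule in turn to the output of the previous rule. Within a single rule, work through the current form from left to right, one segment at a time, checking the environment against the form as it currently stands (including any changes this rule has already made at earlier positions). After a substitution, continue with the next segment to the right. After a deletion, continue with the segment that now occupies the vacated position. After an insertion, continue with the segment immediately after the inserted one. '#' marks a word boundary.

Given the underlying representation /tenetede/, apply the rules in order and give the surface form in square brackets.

Rule 1 Word-Final Devoicing: no change — [tenetede]
Rule 2 Glottal Epenthesis: no change — [tenetede]
Rule 3 Intervocalic Voicing: [tenetede] → [tenedede]
Rule 4 Medial Vowel Deletion: [tenedede] → [tndde]
Rule 5 Degemination: [tndde] → [tnde]

[tnde]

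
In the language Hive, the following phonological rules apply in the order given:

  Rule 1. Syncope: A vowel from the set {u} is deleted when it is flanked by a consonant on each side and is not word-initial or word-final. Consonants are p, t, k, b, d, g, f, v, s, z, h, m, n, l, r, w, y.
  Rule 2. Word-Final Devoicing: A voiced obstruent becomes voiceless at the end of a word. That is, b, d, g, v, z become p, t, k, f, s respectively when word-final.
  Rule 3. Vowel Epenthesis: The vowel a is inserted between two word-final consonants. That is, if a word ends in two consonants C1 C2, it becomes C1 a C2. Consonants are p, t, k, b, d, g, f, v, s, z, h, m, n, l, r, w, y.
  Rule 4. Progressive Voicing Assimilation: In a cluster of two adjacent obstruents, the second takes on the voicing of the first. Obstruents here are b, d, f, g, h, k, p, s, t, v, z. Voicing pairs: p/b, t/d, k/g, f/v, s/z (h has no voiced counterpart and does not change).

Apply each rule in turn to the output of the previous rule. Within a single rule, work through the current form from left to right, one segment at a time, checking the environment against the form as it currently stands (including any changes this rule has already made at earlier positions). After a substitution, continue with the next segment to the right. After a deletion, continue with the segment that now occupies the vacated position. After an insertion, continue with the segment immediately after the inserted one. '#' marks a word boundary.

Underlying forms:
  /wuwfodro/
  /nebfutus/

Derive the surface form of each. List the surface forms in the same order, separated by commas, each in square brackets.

[wwfodro], [nebvdas]

/wuwfodro/:
  Rule 1 Syncope: [wuwfodro] → [wwfodro]
  Rule 2 Word-Final Devoicing: no change — [wwfodro]
  Rule 3 Vowel Epenthesis: no change — [wwfodro]
  Rule 4 Progressive Voicing Assimilation: no change — [wwfodro]
/nebfutus/:
  Rule 1 Syncope: [nebfutus] → [nebfts]
  Rule 2 Word-Final Devoicing: no change — [nebfts]
  Rule 3 Vowel Epenthesis: [nebfts] → [nebftas]
  Rule 4 Progressive Voicing Assimilation: [nebftas] → [nebvdas]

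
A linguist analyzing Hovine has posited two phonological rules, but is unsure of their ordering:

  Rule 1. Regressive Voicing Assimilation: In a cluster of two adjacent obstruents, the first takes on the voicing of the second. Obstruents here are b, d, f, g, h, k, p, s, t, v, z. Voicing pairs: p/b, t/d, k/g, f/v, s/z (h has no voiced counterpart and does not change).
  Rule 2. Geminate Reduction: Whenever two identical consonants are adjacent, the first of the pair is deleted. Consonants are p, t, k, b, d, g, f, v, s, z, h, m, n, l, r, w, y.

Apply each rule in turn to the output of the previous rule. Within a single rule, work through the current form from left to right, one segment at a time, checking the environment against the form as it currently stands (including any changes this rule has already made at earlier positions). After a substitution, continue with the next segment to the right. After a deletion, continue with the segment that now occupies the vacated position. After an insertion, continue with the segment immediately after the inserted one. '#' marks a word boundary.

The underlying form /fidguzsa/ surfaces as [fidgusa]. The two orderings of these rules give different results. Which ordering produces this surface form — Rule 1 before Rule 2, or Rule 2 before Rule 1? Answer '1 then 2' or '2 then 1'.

1 then 2

Order 1 then 2:
  1 Regressive Voicing Assimilation: [fidguzsa] → [fidgussa]
  2 Geminate Reduction: [fidgussa] → [fidgusa]
  result: [fidgusa]
Order 2 then 1:
  2 Geminate Reduction: no change — [fidguzsa]
  1 Regressive Voicing Assimilation: [fidguzsa] → [fidgussa]
  result: [fidgussa]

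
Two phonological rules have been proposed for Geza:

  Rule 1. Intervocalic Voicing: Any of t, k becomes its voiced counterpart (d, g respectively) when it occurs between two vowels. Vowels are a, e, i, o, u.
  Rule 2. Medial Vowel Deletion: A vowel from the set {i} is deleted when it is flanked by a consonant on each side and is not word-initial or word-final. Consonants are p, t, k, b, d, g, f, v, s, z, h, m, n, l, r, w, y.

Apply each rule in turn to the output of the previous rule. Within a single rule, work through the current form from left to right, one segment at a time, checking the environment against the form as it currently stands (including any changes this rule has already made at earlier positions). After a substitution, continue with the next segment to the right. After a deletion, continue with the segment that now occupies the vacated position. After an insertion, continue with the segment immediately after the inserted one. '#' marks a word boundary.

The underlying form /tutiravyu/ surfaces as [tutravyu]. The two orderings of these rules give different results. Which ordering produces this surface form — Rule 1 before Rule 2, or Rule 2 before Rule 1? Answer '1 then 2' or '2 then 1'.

Order 1 then 2:
  1 Intervocalic Voicing: [tutiravyu] → [tudiravyu]
  2 Medial Vowel Deletion: [tudiravyu] → [tudravyu]
  result: [tudravyu]
Order 2 then 1:
  2 Medial Vowel Deletion: [tutiravyu] → [tutravyu]
  1 Intervocalic Voicing: no change — [tutravyu]
  result: [tutravyu]

2 then 1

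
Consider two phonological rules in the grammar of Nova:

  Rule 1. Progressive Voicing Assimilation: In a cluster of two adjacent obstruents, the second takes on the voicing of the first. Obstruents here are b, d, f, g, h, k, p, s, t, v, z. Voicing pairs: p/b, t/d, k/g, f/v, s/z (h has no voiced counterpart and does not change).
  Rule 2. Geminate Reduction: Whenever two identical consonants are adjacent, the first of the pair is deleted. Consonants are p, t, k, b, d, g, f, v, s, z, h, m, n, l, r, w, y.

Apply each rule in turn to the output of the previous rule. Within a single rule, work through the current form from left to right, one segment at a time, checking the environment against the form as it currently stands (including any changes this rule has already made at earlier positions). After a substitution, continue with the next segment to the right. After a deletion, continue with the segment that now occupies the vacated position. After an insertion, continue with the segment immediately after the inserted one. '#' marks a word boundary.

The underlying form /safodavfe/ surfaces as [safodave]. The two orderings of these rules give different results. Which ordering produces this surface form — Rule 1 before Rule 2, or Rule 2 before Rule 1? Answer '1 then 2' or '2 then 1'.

1 then 2

Order 1 then 2:
  1 Progressive Voicing Assimilation: [safodavfe] → [safodavve]
  2 Geminate Reduction: [safodavve] → [safodave]
  result: [safodave]
Order 2 then 1:
  2 Geminate Reduction: no change — [safodavfe]
  1 Progressive Voicing Assimilation: [safodavfe] → [safodavve]
  result: [safodavve]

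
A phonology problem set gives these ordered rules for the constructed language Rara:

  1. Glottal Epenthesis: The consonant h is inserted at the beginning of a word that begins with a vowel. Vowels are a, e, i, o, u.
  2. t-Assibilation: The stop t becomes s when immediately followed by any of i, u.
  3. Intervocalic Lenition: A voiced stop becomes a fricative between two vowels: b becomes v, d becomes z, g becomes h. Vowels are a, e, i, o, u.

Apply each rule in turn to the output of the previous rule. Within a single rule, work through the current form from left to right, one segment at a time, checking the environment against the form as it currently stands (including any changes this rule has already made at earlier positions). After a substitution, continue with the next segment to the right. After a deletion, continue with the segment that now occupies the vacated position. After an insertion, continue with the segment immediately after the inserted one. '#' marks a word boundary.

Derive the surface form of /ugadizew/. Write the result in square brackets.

1 Glottal Epenthesis: [ugadizew] → [hugadizew]
2 t-Assibilation: no change — [hugadizew]
3 Intervocalic Lenition: [hugadizew] → [huhazizew]

[huhazizew]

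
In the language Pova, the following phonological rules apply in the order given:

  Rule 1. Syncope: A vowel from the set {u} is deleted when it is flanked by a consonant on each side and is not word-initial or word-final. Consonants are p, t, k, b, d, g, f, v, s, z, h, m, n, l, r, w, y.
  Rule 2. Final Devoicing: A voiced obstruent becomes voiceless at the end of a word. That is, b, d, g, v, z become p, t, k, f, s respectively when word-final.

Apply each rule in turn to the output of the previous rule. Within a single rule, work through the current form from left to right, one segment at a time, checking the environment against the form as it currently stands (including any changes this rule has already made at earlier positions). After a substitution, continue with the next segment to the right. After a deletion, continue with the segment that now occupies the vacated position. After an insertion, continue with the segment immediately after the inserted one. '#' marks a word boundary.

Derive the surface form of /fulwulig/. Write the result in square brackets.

Rule 1 Syncope: [fulwulig] → [flwlig]
Rule 2 Final Devoicing: [flwlig] → [flwlik]

[flwlik]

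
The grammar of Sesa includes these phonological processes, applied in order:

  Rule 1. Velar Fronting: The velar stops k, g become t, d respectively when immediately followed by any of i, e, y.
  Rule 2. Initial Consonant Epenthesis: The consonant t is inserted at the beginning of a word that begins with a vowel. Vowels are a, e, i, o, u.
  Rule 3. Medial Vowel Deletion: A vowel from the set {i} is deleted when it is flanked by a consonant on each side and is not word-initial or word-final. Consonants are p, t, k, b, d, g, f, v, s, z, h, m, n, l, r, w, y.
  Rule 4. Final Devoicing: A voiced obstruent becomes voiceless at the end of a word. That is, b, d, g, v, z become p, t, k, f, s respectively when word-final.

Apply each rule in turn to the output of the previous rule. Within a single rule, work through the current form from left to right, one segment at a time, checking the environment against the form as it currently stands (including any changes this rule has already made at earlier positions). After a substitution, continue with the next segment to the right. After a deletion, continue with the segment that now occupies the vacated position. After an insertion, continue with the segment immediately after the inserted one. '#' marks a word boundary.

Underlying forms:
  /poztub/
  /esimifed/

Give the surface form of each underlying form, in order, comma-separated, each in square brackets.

/poztub/:
  Rule 1 Velar Fronting: no change — [poztub]
  Rule 2 Initial Consonant Epenthesis: no change — [poztub]
  Rule 3 Medial Vowel Deletion: no change — [poztub]
  Rule 4 Final Devoicing: [poztub] → [poztup]
/esimifed/:
  Rule 1 Velar Fronting: no change — [esimifed]
  Rule 2 Initial Consonant Epenthesis: [esimifed] → [tesimifed]
  Rule 3 Medial Vowel Deletion: [tesimifed] → [tesmfed]
  Rule 4 Final Devoicing: [tesmfed] → [tesmfet]

[poztup], [tesmfet]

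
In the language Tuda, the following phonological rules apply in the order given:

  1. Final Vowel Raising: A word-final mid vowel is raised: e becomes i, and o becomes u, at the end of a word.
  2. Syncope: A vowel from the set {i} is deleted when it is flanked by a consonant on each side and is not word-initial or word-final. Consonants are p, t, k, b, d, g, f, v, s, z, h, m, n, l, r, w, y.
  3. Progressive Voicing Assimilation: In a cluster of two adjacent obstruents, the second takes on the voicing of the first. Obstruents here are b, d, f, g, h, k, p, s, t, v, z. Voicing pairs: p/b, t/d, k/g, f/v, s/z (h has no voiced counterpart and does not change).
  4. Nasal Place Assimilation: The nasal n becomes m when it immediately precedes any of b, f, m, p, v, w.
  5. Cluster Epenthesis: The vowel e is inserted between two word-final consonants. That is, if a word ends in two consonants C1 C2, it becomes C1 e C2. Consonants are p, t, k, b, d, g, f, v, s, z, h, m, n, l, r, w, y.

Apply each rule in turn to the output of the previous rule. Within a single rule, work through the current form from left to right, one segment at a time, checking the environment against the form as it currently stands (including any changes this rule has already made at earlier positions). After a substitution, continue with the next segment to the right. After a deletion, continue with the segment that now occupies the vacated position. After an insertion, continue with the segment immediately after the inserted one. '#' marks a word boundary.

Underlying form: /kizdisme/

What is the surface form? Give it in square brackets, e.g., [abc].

[kstsmi]

1 Final Vowel Raising: [kizdisme] → [kizdismi]
2 Syncope: [kizdismi] → [kzdsmi]
3 Progressive Voicing Assimilation: [kzdsmi] → [kstsmi]
4 Nasal Place Assimilation: no change — [kstsmi]
5 Cluster Epenthesis: no change — [kstsmi]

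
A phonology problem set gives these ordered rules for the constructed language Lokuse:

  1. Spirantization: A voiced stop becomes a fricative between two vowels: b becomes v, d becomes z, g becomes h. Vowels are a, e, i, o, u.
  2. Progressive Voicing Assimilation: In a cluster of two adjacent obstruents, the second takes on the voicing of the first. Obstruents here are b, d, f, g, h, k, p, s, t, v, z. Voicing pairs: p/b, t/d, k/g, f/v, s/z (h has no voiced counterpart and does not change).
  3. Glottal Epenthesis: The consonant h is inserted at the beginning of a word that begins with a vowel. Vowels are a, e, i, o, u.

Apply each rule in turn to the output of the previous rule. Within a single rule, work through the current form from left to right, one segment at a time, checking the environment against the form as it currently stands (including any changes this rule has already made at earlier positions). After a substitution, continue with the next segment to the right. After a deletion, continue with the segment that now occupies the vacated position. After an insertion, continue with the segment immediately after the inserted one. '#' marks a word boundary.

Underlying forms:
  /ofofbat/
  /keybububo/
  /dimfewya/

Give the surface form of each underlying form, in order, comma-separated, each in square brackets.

/ofofbat/:
  1 Spirantization: no change — [ofofbat]
  2 Progressive Voicing Assimilation: [ofofbat] → [ofofpat]
  3 Glottal Epenthesis: [ofofpat] → [hofofpat]
/keybububo/:
  1 Spirantization: [keybububo] → [keybuvuvo]
  2 Progressive Voicing Assimilation: no change — [keybuvuvo]
  3 Glottal Epenthesis: no change — [keybuvuvo]
/dimfewya/:
  1 Spirantization: no change — [dimfewya]
  2 Progressive Voicing Assimilation: no change — [dimfewya]
  3 Glottal Epenthesis: no change — [dimfewya]

[hofofpat], [keybuvuvo], [dimfewya]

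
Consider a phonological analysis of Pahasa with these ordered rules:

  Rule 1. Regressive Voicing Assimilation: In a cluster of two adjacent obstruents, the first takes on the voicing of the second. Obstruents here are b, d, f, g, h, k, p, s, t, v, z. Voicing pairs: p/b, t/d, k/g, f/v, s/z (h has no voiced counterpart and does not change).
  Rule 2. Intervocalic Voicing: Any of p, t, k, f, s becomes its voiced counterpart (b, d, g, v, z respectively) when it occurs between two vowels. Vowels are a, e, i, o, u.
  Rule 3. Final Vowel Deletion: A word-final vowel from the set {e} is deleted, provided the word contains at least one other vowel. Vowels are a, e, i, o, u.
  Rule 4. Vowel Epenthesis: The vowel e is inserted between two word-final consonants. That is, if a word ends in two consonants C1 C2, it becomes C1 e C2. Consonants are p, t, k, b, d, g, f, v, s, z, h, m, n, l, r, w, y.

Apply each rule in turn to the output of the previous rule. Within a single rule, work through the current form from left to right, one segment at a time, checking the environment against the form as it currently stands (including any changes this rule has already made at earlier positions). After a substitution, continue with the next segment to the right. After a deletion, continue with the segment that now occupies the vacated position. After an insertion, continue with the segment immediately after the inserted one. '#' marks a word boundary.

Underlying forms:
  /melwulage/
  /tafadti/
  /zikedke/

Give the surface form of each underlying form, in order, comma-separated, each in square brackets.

/melwulage/:
  Rule 1 Regressive Voicing Assimilation: no change — [melwulage]
  Rule 2 Intervocalic Voicing: no change — [melwulage]
  Rule 3 Final Vowel Deletion: [melwulage] → [melwulag]
  Rule 4 Vowel Epenthesis: no change — [melwulag]
/tafadti/:
  Rule 1 Regressive Voicing Assimilation: [tafadti] → [tafatti]
  Rule 2 Intervocalic Voicing: [tafatti] → [tavatti]
  Rule 3 Final Vowel Deletion: no change — [tavatti]
  Rule 4 Vowel Epenthesis: no change — [tavatti]
/zikedke/:
  Rule 1 Regressive Voicing Assimilation: [zikedke] → [ziketke]
  Rule 2 Intervocalic Voicing: [ziketke] → [zigetke]
  Rule 3 Final Vowel Deletion: [zigetke] → [zigetk]
  Rule 4 Vowel Epenthesis: [zigetk] → [zigetek]

[melwulag], [tavatti], [zigetek]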